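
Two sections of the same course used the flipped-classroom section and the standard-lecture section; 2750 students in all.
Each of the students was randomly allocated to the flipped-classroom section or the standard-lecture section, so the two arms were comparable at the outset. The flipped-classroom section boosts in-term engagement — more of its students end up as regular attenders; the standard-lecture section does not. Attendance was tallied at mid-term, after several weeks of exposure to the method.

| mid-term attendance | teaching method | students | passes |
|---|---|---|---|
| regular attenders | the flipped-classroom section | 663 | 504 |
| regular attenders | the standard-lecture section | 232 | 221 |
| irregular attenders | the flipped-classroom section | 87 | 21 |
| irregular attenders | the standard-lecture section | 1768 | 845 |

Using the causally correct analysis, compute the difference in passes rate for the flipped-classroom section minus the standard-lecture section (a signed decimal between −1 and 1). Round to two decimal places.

The stratified and pooled comparisons disagree (the standard-lecture section wins within each mid-term attendance; the flipped-classroom section wins overall), so the answer turns on the causal role of mid-term attendance.
The distribution of mid-term attendance is itself part of what the teaching method does — it is an intermediate outcome. Holding it fixed would remove that part of the effect; the total effect is the pooled difference.
The causal difference is the pooled difference: 0.700 − 0.533 = +0.167.

+0.17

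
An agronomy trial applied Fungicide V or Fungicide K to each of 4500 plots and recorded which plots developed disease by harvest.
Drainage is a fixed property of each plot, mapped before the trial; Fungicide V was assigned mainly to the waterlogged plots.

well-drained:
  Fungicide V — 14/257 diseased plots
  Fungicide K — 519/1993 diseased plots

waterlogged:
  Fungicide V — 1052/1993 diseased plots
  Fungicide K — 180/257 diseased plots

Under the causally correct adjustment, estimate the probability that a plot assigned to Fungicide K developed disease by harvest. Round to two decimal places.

0.48

Field drainage satisfies the back-door criterion: it is not a descendant of the fungicide, and it blocks the spurious path from fungicide to outcome. Adjusting for it (i.e., using the within-field drainage rates) gives the causal effect.
Standardising Fungicide K to the population field drainage mix: 0.500·519/1993 + 0.500·180/257 = 0.480.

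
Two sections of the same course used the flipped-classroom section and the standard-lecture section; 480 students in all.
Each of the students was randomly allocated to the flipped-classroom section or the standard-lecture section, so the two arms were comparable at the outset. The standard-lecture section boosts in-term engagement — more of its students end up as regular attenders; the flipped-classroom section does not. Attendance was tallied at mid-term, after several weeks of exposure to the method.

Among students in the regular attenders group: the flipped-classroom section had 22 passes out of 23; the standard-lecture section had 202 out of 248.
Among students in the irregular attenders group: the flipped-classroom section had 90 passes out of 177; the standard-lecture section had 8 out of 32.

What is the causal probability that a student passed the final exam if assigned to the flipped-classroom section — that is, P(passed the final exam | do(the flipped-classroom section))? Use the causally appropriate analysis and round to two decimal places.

Mid-term attendance is downstream of the teaching method. One should not condition on a consequence of treatment, so the overall rates are the right comparison.
So P(outcome | do(the flipped-classroom section)) is just the pooled rate for the flipped-classroom section: 112/200 = 0.560.

0.56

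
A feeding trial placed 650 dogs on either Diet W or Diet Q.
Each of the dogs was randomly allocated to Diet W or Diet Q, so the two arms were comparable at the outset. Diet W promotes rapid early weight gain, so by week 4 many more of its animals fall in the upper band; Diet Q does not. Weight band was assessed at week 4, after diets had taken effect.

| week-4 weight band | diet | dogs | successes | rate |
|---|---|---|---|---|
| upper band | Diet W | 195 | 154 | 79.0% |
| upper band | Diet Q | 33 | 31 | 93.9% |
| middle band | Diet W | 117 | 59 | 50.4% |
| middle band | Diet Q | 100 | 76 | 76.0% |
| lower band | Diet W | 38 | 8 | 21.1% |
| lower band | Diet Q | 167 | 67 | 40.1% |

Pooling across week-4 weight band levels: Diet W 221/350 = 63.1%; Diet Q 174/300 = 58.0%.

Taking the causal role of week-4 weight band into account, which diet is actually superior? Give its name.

Week-4 weight band is recorded after the diet and is itself shifted by it — it sits on the causal path from diet to outcome. Conditioning on a mediator would strip out part of the effect we want; the pooled comparison gives the total causal effect.
Pooled: Diet W 63.1% vs Diet Q 58.0%; Diet W is higher overall.

Diet W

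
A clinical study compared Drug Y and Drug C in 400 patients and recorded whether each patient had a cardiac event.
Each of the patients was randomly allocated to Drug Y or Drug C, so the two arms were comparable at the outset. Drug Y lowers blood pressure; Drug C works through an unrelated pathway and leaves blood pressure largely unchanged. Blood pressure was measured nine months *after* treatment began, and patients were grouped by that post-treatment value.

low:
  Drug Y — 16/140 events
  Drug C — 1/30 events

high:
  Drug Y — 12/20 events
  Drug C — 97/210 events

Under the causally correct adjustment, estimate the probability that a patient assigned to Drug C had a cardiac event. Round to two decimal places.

The blood pressure-specific comparison favours Drug C throughout, but the pooled figures favour Drug Y. The question is whether to condition on blood pressure.
Blood pressure is recorded after the drug and is itself shifted by it — it sits on the causal path from drug to outcome. Conditioning on a mediator would strip out part of the effect we want; the pooled comparison gives the total causal effect.
So P(outcome | do(Drug C)) is just the pooled rate for Drug C: 98/240 = 0.408.

0.41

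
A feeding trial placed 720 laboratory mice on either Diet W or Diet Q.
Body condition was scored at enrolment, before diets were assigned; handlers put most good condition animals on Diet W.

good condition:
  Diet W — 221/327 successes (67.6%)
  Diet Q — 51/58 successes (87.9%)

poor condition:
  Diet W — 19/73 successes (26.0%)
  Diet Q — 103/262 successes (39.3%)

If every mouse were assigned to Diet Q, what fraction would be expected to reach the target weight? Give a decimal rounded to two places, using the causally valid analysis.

0.65

The stratified and pooled comparisons disagree (Diet Q wins within each starting body condition; Diet W wins overall), so the answer turns on the causal role of starting body condition.
Nothing the diet does changes starting body condition; the imbalance is an allocation artefact. With starting body condition also predicting the outcome, the pooled figure is confounded, and the within-stratum comparison is the causal one.
Standardising Diet Q to the population starting body condition mix: 0.535·51/58 + 0.465·103/262 = 0.653.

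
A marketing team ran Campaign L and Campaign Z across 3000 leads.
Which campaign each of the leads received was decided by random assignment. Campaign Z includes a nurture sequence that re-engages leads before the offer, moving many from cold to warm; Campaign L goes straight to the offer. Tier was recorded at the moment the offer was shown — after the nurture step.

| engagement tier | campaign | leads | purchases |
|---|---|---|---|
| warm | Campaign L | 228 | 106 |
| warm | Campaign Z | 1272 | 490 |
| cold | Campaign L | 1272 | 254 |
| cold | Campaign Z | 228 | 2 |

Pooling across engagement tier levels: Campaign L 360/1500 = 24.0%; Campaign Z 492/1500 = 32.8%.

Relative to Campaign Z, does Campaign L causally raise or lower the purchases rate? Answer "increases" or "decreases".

Within every engagement tier level Campaign L has the higher rate, yet pooled Campaign Z does — Simpson's reversal.
Because the campaign influences engagement tier, engagement tier is a post-treatment mediator, not a confounder. Stratifying on it would bias the estimate; the causal effect is the crude pooled difference.
Pooled: Campaign L 24.0% vs Campaign Z 32.8%; Campaign Z is higher overall.

decreases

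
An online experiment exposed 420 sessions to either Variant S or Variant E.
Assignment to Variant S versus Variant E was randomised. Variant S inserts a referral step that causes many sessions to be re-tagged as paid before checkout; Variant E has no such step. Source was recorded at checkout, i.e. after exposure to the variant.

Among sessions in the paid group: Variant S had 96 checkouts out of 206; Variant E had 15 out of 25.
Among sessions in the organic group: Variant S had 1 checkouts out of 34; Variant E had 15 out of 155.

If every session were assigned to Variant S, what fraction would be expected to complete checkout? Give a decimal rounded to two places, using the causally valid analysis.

Within every traffic source level Variant E has the higher rate, yet pooled Variant S does — Simpson's reversal.
Traffic source lies on the pathway variant → traffic source → outcome, so adjusting for it blocks the indirect effect. For the total causal effect of variant, use the unadjusted pooled rates.
So P(outcome | do(Variant S)) is just the pooled rate for Variant S: 97/240 = 0.404.

0.40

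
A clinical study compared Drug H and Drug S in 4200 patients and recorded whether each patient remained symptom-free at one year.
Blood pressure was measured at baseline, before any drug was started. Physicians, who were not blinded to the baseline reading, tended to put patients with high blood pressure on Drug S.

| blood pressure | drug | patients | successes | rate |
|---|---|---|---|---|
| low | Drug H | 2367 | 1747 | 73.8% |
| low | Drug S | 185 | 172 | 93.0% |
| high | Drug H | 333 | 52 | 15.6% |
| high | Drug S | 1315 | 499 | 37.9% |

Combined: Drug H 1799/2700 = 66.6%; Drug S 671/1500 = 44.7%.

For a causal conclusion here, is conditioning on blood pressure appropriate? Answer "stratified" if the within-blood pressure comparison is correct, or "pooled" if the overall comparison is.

stratified

Blood pressure satisfies the back-door criterion: it is not a descendant of the drug, and it blocks the spurious path from drug to outcome. Adjusting for it (i.e., using the within-blood pressure rates) gives the causal effect.
Within each level — low: 73.8% vs 93.0%; high: 15.6% vs 37.9% — Drug S is higher every time.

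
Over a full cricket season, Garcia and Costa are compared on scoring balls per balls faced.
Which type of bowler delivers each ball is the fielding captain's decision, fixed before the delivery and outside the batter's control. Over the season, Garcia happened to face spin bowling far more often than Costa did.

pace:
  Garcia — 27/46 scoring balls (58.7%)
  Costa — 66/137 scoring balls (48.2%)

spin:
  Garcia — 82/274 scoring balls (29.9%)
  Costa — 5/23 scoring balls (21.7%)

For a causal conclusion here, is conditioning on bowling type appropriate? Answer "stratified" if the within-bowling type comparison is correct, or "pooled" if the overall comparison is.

stratified

Here bowling type is a common cause — it drives both which player a case falls under and the outcome. The crude comparison mixes populations; the stratum-specific rates are the causally relevant ones.
Within each level — pace: 58.7% vs 48.2%; spin: 29.9% vs 21.7% — Garcia is higher every time.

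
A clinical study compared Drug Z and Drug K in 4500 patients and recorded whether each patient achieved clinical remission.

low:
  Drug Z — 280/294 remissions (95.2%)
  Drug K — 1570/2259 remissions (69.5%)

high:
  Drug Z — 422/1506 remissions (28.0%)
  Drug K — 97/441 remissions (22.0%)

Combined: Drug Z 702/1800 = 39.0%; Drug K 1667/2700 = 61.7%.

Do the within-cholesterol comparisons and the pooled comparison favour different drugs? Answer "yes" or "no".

yes

Within each cholesterol level (low 95.2% vs 69.5%; high 28.0% vs 22.0%), Drug Z has the higher rate every time. Pooled: 39.0% vs 61.7% — Drug K has the higher rate overall. The two comparisons disagree.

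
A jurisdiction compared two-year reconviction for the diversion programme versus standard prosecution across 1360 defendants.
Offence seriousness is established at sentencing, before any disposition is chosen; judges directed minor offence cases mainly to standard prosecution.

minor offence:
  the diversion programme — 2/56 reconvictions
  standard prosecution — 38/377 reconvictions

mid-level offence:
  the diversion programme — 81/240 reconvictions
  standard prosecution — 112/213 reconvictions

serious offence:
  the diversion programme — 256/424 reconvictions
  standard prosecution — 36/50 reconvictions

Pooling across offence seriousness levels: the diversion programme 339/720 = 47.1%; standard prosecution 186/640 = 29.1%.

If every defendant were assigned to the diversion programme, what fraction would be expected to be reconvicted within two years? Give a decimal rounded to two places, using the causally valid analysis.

0.33

Offence seriousness satisfies the back-door criterion: it is not a descendant of the disposition, and it blocks the spurious path from disposition to outcome. Adjusting for it (i.e., using the within-offence seriousness rates) gives the causal effect.
Standardising the diversion programme to the population offence seriousness mix: 0.318·2/56 + 0.333·81/240 + 0.349·256/424 = 0.334.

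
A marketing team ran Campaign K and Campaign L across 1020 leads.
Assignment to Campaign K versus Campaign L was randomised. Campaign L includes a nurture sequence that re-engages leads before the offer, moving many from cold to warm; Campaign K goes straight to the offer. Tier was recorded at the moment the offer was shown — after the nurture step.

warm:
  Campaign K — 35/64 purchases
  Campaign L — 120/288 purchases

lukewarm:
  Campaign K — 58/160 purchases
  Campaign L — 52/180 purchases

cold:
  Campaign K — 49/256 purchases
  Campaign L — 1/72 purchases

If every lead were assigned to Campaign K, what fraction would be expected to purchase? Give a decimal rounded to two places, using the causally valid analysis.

0.30

Because the campaign influences engagement tier, engagement tier is a post-treatment mediator, not a confounder. Stratifying on it would bias the estimate; the causal effect is the crude pooled difference.
So P(outcome | do(Campaign K)) is just the pooled rate for Campaign K: 142/480 = 0.296.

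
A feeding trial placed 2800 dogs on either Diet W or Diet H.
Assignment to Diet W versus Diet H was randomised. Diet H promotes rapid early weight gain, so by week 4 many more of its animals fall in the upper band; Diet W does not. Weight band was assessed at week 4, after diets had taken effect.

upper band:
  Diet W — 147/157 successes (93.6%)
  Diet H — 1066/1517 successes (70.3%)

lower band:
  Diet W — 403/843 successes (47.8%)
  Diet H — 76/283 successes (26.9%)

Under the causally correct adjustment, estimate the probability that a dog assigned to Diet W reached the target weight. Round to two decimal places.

Within every week-4 weight band level Diet W has the higher rate, yet pooled Diet H does — Simpson's reversal.
Week-4 weight band lies on the pathway diet → week-4 weight band → outcome, so adjusting for it blocks the indirect effect. For the total causal effect of diet, use the unadjusted pooled rates.
So P(outcome | do(Diet W)) is just the pooled rate for Diet W: 550/1000 = 0.550.

0.55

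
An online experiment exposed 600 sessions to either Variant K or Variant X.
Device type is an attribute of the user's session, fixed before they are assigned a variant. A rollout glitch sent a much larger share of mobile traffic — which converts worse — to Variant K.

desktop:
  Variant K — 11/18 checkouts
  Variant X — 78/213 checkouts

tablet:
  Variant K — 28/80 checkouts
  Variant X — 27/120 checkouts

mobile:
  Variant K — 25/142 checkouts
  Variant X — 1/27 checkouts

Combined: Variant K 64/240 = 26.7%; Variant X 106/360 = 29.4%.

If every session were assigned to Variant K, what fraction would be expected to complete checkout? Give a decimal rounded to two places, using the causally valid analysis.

0.40

Within every device type level Variant K has the higher rate, yet pooled Variant X does — Simpson's reversal.
Since device type is a pre-existing factor (not a product of the variant) and it affects the outcome on its own, it is a confounder. The stratified rates, not the pooled rate, identify the causal effect.
Standardising Variant K to the population device type mix: 0.385·11/18 + 0.333·28/80 + 0.282·25/142 = 0.402.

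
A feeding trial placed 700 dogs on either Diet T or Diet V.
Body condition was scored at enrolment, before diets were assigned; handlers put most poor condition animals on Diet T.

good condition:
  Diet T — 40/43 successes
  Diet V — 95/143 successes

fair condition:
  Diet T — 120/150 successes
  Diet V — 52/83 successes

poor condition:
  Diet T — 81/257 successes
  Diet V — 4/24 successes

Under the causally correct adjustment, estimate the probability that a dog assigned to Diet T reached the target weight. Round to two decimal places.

Within every starting body condition level Diet T has the higher rate, yet pooled Diet V does — Simpson's reversal.
Nothing the diet does changes starting body condition; the imbalance is an allocation artefact. With starting body condition also predicting the outcome, the pooled figure is confounded, and the within-stratum comparison is the causal one.
Standardising Diet T to the population starting body condition mix: 0.266·40/43 + 0.333·120/150 + 0.401·81/257 = 0.640.

0.64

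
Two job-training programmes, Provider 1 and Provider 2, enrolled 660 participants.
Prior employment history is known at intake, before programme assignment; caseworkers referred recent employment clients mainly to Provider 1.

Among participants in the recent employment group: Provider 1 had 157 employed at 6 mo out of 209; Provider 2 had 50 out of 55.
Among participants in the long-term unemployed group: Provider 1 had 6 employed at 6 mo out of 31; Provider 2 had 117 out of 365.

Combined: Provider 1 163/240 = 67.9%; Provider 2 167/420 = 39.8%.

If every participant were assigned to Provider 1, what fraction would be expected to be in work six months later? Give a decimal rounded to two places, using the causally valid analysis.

Nothing the programme does changes prior employment history; the imbalance is an allocation artefact. With prior employment history also predicting the outcome, the pooled figure is confounded, and the within-stratum comparison is the causal one.
Standardising Provider 1 to the population prior employment history mix: 0.400·157/209 + 0.600·6/31 = 0.417.

0.42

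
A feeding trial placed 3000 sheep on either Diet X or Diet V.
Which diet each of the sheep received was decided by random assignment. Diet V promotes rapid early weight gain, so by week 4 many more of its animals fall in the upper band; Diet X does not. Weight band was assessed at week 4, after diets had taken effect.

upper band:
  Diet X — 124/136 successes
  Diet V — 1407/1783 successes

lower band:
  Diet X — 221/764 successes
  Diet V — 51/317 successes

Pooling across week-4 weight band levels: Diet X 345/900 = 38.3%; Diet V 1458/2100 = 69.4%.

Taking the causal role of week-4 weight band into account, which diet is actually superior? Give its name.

Diet V

The week-4 weight band-specific comparison favours Diet X throughout, but the pooled figures favour Diet V. The question is whether to condition on week-4 weight band.
Week-4 weight band is recorded after the diet and is itself shifted by it — it sits on the causal path from diet to outcome. Conditioning on a mediator would strip out part of the effect we want; the pooled comparison gives the total causal effect.
Pooled: Diet X 38.3% vs Diet V 69.4%; Diet V is higher overall.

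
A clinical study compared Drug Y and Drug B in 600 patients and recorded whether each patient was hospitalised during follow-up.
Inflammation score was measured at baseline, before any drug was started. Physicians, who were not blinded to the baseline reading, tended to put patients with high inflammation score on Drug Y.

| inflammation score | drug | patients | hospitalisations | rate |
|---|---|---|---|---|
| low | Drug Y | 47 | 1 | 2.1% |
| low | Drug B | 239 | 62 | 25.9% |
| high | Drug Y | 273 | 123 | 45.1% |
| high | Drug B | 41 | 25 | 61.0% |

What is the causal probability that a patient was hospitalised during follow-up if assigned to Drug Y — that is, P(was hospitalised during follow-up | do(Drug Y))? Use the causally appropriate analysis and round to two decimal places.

0.25

Inflammation score satisfies the back-door criterion: it is not a descendant of the drug, and it blocks the spurious path from drug to outcome. Adjusting for it (i.e., using the within-inflammation score rates) gives the causal effect.
Standardising Drug Y to the population inflammation score mix: 0.477·1/47 + 0.523·123/273 = 0.246.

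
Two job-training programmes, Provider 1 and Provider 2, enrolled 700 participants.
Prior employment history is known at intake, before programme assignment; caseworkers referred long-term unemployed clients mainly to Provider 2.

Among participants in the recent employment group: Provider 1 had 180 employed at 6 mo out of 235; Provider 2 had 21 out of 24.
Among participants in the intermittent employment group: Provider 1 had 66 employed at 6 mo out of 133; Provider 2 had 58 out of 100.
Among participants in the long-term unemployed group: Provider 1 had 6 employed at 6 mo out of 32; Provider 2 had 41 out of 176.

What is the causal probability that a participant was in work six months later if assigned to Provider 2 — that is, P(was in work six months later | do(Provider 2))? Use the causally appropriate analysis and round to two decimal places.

0.59

Here prior employment history is a common cause — it drives both which programme a case falls under and the outcome. The crude comparison mixes populations; the stratum-specific rates are the causally relevant ones.
Standardising Provider 2 to the population prior employment history mix: 0.370·21/24 + 0.333·58/100 + 0.297·41/176 = 0.586.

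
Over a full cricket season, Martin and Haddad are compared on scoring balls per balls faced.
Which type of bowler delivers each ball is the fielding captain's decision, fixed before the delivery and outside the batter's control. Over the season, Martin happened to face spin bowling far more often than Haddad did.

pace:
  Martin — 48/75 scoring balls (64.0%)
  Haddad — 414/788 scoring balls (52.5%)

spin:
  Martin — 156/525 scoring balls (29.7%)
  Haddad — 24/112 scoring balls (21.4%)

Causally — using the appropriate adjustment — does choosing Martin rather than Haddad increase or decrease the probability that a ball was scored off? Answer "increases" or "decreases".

increases

Bowling type satisfies the back-door criterion: it is not a descendant of the player, and it blocks the spurious path from player to outcome. Adjusting for it (i.e., using the within-bowling type rates) gives the causal effect.
Within each level — pace: 64.0% vs 52.5%; spin: 29.7% vs 21.4% — Martin is higher every time.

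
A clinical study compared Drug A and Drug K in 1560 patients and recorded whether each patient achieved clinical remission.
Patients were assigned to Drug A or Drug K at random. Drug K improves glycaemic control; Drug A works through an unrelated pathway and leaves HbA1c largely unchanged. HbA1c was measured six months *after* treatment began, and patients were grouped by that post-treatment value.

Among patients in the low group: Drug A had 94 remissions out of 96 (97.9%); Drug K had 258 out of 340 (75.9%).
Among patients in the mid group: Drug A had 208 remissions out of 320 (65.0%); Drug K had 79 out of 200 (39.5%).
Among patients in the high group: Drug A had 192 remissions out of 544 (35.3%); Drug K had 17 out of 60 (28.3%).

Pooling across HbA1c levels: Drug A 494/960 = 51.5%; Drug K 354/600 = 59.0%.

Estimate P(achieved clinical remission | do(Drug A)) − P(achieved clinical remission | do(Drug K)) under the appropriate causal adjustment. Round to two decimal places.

-0.08

Within every HbA1c level Drug A has the higher rate, yet pooled Drug K does — Simpson's reversal.
HbA1c lies on the pathway drug → HbA1c → outcome, so adjusting for it blocks the indirect effect. For the total causal effect of drug, use the unadjusted pooled rates.
The causal difference is the pooled difference: 0.515 − 0.590 = -0.075.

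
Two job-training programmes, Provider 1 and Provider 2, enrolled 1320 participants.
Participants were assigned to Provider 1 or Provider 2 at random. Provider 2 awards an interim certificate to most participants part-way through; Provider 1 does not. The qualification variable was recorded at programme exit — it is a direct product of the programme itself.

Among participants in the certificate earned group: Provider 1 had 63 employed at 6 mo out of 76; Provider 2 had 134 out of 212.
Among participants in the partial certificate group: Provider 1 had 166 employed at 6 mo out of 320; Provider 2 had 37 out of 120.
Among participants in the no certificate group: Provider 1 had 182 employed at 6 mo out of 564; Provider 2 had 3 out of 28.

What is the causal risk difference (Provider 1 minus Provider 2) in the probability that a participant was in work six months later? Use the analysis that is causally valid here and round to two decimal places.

Because the programme influences qualification attained during the programme, qualification attained during the programme is a post-treatment mediator, not a confounder. Stratifying on it would bias the estimate; the causal effect is the crude pooled difference.
The causal difference is the pooled difference: 0.428 − 0.483 = -0.055.

-0.06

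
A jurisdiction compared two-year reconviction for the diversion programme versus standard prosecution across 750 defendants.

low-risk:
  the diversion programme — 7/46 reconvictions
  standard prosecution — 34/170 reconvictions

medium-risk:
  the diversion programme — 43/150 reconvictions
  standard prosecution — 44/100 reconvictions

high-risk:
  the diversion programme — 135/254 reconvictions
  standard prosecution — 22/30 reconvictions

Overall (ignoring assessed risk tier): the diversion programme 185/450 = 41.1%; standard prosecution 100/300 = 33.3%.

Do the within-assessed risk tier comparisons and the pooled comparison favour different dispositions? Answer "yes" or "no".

yes

Within each assessed risk tier level (low-risk 15.2% vs 20.0%; medium-risk 28.7% vs 44.0%; high-risk 53.1% vs 73.3%), the diversion programme has the lower rate every time. Pooled: 41.1% vs 33.3% — standard prosecution has the lower rate overall. The two comparisons disagree.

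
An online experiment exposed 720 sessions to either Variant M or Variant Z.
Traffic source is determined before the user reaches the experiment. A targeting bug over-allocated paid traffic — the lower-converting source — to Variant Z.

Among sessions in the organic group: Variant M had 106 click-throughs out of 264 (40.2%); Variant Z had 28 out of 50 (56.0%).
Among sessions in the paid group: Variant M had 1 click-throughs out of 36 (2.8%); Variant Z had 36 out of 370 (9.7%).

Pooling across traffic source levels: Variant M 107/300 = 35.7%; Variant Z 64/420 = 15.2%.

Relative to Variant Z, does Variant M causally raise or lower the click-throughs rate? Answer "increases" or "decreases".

decreases

The traffic source-specific comparison favours Variant Z throughout, but the pooled figures favour Variant M. The question is whether to condition on traffic source.
Traffic source is set before the variant has any effect — it is not caused by the variant — and it independently drives the outcome. That makes it a confounder, so the causal comparison is within traffic source levels.
Within each level — organic: 40.2% vs 56.0%; paid: 2.8% vs 9.7% — Variant Z is higher every time.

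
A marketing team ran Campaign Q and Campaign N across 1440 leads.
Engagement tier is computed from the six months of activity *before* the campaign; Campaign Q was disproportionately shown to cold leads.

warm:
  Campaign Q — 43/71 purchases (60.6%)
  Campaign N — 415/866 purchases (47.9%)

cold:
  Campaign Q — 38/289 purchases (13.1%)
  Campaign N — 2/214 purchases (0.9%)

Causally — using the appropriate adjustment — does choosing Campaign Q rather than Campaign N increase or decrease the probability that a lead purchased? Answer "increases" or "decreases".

Engagement tier is set before the campaign has any effect — it is not caused by the campaign — and it independently drives the outcome. That makes it a confounder, so the causal comparison is within engagement tier levels.
Within each level — warm: 60.6% vs 47.9%; cold: 13.1% vs 0.9% — Campaign Q is higher every time.

increases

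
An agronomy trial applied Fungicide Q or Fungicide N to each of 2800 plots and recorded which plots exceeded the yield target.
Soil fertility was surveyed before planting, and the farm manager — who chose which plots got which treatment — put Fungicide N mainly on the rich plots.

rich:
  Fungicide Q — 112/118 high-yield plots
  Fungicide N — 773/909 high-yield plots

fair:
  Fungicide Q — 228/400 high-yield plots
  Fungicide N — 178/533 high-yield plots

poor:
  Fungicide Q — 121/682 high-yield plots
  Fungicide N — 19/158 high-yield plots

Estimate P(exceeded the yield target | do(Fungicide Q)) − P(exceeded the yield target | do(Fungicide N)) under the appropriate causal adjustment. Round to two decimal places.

+0.13

Fungicide Q is higher inside every soil fertility stratum but Fungicide N is higher in aggregate. Whether to stratify depends on how soil fertility relates to the fungicide.
Soil fertility satisfies the back-door criterion: it is not a descendant of the fungicide, and it blocks the spurious path from fungicide to outcome. Adjusting for it (i.e., using the within-soil fertility rates) gives the causal effect.
Adjusting over the population distribution of soil fertility: 0.367·(0.949−0.850) + 0.333·(0.570−0.334) + 0.300·(0.177−0.120) = +0.132.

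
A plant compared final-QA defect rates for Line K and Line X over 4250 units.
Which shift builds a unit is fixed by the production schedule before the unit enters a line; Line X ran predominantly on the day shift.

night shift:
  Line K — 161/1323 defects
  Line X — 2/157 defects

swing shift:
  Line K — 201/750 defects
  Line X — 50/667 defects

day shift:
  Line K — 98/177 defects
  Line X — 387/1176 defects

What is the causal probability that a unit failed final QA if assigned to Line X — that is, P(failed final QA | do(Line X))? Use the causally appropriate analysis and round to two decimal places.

0.13

The shift-specific comparison favours Line X throughout, but the pooled figures favour Line K. The question is whether to condition on shift.
Shift differs across lines for reasons unrelated to any effect of the line itself, and it separately predicts the outcome — a classic confounder. We must compare within shift levels.
Standardising Line X to the population shift mix: 0.348·2/157 + 0.333·50/667 + 0.318·387/1176 = 0.134.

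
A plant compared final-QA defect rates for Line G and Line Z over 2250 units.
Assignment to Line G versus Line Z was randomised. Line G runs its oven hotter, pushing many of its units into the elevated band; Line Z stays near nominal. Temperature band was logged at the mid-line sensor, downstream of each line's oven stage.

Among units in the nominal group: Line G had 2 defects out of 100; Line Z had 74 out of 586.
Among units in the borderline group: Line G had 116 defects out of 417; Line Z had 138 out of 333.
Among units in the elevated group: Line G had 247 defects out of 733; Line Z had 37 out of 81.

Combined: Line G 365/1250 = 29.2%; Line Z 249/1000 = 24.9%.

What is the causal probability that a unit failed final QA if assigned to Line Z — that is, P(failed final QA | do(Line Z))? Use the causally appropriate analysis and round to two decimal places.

0.25

The stratified and pooled comparisons disagree (Line G wins within each in-process temperature band; Line Z wins overall), so the answer turns on the causal role of in-process temperature band.
In-process temperature band here is a post-treatment variable shaped by the line; conditioning on it would introduce bias rather than remove it. The overall comparison is the causal one.
So P(outcome | do(Line Z)) is just the pooled rate for Line Z: 249/1000 = 0.249.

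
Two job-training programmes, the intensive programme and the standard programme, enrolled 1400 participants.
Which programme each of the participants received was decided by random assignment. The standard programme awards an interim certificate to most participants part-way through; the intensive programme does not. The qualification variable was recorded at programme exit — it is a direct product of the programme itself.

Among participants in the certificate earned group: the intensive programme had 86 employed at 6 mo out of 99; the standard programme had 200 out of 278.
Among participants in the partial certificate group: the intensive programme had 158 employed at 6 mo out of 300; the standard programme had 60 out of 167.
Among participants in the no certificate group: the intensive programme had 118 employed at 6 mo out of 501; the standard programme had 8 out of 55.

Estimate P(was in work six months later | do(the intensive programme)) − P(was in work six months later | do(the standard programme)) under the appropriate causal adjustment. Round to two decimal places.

Qualification attained during the programme is downstream of the programme. One should not condition on a consequence of treatment, so the overall rates are the right comparison.
The causal difference is the pooled difference: 0.402 − 0.536 = -0.134.

-0.13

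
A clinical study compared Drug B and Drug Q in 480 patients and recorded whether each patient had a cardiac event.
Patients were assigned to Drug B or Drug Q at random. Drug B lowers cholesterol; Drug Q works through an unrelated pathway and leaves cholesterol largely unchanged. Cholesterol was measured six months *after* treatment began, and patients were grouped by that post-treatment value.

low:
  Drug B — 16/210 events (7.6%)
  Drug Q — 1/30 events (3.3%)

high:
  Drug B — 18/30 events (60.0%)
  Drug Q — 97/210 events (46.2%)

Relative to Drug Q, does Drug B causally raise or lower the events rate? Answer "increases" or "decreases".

Drug Q is lower inside every cholesterol stratum but Drug B is lower in aggregate. Whether to stratify depends on how cholesterol relates to the drug.
Cholesterol is recorded after the drug and is itself shifted by it — it sits on the causal path from drug to outcome. Conditioning on a mediator would strip out part of the effect we want; the pooled comparison gives the total causal effect.
Pooled: Drug B 14.2% vs Drug Q 40.8%; Drug B is lower overall.

decreases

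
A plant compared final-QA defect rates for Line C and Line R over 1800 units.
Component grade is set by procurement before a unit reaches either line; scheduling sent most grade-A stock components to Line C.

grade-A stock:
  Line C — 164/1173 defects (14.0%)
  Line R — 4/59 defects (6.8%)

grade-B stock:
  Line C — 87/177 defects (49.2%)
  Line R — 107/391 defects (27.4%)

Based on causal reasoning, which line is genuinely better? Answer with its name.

Component grade differs across lines for reasons unrelated to any effect of the line itself, and it separately predicts the outcome — a classic confounder. We must compare within component grade levels.
Within each level — grade-A stock: 14.0% vs 6.8%; grade-B stock: 49.2% vs 27.4% — Line R is lower every time.

Line R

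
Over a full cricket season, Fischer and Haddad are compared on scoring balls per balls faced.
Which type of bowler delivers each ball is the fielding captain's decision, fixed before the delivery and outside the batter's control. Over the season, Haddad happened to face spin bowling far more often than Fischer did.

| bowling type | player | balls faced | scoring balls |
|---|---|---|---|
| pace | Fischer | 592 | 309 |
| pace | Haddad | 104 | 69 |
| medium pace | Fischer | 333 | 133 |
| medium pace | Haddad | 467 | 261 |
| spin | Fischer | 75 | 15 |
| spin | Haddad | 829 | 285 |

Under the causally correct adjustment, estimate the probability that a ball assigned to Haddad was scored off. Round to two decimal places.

Bowling type satisfies the back-door criterion: it is not a descendant of the player, and it blocks the spurious path from player to outcome. Adjusting for it (i.e., using the within-bowling type rates) gives the causal effect.
Standardising Haddad to the population bowling type mix: 0.290·69/104 + 0.333·261/467 + 0.377·285/829 = 0.508.

0.51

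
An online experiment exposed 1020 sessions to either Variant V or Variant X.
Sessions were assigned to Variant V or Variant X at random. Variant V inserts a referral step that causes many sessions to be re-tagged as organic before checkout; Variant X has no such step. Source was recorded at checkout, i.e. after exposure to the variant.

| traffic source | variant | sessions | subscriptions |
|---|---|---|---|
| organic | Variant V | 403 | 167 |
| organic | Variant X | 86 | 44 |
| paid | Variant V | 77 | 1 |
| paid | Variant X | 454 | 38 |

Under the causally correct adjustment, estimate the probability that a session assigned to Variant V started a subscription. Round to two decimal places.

0.35

Traffic source here is a post-treatment variable shaped by the variant; conditioning on it would introduce bias rather than remove it. The overall comparison is the causal one.
So P(outcome | do(Variant V)) is just the pooled rate for Variant V: 168/480 = 0.350.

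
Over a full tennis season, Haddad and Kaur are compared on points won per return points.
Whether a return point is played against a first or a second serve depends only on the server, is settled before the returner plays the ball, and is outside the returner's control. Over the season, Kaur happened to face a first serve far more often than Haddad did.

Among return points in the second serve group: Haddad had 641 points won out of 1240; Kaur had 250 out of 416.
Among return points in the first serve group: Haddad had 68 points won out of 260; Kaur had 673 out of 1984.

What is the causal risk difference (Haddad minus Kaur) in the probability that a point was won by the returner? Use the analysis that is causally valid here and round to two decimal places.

-0.08

The serve type-specific comparison favours Kaur throughout, but the pooled figures favour Haddad. The question is whether to condition on serve type.
Since serve type is a pre-existing factor (not a product of the player) and it affects the outcome on its own, it is a confounder. The stratified rates, not the pooled rate, identify the causal effect.
Adjusting over the population distribution of serve type: 0.425·(0.517−0.601) + 0.575·(0.262−0.339) = -0.080.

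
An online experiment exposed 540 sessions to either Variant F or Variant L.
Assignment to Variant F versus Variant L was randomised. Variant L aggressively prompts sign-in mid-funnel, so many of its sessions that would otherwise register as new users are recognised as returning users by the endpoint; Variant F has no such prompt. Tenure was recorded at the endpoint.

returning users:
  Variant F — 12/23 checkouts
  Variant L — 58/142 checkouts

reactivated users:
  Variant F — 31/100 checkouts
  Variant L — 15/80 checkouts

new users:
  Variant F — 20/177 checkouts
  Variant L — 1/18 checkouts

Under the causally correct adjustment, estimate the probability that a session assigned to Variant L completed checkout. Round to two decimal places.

0.31

The distribution of user tenure is itself part of what the variant does — it is an intermediate outcome. Holding it fixed would remove that part of the effect; the total effect is the pooled difference.
So P(outcome | do(Variant L)) is just the pooled rate for Variant L: 74/240 = 0.308.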